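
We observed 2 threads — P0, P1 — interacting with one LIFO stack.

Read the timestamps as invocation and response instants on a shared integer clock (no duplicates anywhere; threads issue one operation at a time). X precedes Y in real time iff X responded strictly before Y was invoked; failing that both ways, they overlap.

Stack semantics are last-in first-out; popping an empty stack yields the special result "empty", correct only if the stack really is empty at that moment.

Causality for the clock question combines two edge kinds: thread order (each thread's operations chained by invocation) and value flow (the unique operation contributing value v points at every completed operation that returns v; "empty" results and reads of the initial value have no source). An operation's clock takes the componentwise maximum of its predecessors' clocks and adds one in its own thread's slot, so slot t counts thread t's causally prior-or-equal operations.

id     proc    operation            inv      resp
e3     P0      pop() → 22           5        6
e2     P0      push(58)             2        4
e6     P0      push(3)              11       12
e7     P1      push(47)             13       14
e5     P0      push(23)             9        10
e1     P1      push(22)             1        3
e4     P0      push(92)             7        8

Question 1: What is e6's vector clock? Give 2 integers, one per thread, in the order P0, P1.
(5, 1)

invoked at 1, e1 has no predecessors; its own P1 bump gives (0, 1)
invoked at 2, e2 has no predecessors; its own P0 bump gives (1, 0)
e7 (invocation 13): componentwise max over VC(e1)=(0, 1), +1 at P1, giving (0, 2)
e3 (invocation 5): componentwise max over VC(e1)=(0, 1), VC(e2)=(1, 0), +1 at P0, giving (2, 1)
e4 (invocation 7): componentwise max over VC(e3)=(2, 1), +1 at P0, giving (3, 1)
e5 (invocation 9): componentwise max over VC(e4)=(3, 1), +1 at P0, giving (4, 1)
e6 (invocation 11): componentwise max over VC(e5)=(4, 1), +1 at P0, giving (5, 1)
target: VC(e6) = (5, 1)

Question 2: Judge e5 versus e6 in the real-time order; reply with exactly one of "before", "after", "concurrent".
before

e5 spans [9,10], e6 spans [11,12]
resp(e5)=10 < inv(e6)=11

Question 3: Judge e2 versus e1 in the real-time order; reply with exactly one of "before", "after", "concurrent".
concurrent

e2 spans [2,4], e1 spans [1,3]
the intervals overlap in both directions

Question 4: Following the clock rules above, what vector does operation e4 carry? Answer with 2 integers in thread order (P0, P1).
(3, 1)

no predecessors for e1 (invoked 1): P1 increments from zero → (0, 1)
no predecessors for e2 (invoked 2): P0 increments from zero → (1, 0)
merge at e7 (invoked 13): VC(e1)=(0, 1), own-thread bump on P1 → (0, 2)
merge at e3 (invoked 5): VC(e1)=(0, 1), VC(e2)=(1, 0), own-thread bump on P0 → (2, 1)
merge at e4 (invoked 7): VC(e3)=(2, 1), own-thread bump on P0 → (3, 1)
merge at e5 (invoked 9): VC(e4)=(3, 1), own-thread bump on P0 → (4, 1)
merge at e6 (invoked 11): VC(e5)=(4, 1), own-thread bump on P0 → (5, 1)
target: VC(e4) = (3, 1)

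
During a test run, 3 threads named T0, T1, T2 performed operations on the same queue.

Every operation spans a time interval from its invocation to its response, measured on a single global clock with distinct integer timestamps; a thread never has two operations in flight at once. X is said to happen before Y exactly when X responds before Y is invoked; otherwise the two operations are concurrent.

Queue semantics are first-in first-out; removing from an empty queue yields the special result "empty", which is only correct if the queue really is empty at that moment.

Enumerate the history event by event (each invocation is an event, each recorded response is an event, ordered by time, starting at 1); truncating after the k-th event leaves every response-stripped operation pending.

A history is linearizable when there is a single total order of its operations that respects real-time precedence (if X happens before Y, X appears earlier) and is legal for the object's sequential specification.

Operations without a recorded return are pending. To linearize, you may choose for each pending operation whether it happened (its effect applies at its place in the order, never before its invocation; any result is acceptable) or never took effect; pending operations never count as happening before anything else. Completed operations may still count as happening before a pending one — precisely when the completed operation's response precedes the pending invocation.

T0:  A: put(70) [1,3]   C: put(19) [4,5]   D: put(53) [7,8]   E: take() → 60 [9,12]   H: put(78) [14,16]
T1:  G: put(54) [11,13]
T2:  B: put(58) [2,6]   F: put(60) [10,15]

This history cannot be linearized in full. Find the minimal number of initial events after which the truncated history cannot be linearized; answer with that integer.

a valid linearization of events 1..11 exists, for instance A, B, C, D:
1. A put(70), leaving queue <70>
2. B put(58), leaving queue <70,58>
3. C put(19), leaving queue <70,58,19>
4. D put(53), leaving queue <70,58,19,53>
with event 12 included (E responding at time 12), all real-time-consistent orders fail
include/drop combinations of the 2 pending operations (F, G) were all tried; none helps
sample order A, B, C, D, E (pending dropped) stalls at step 5 — E take() → 60 has no legal effect
sample order A, C, B, D, E (pending dropped) stalls at step 5 — E take() → 60 has no legal effect

12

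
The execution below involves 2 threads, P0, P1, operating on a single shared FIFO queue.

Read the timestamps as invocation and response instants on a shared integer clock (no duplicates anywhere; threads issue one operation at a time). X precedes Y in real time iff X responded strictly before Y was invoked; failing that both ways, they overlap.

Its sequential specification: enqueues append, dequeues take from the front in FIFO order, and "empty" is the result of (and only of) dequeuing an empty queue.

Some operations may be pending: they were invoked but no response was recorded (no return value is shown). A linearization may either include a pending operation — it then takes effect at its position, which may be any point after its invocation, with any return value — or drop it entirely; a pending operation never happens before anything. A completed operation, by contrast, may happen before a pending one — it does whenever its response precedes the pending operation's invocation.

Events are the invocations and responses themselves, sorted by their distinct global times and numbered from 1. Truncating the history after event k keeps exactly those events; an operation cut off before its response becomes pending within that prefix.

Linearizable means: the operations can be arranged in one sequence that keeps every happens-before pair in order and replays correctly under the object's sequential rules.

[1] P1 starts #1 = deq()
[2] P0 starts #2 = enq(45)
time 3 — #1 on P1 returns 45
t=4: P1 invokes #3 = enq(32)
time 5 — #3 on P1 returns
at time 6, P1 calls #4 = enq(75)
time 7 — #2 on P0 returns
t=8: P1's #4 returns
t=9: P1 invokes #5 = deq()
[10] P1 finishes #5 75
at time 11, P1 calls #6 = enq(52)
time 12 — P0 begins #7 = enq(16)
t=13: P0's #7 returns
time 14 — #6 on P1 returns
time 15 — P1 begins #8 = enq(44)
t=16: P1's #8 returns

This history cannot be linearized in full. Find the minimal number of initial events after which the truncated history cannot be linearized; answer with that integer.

10

events 1..9 are still linearizable — one witness is #2, #1, #3, #4:
step 1: #2 enq(45) — queue <45>
step 2: #1 deq() → 45 — queue <>
step 3: #3 enq(32) — queue <32>
step 4: #4 enq(75) — queue <32,75>
adding event 10 (#5 responds at 10) leaves no legal real-time order
sample order #1, #2, #3, #4, #5 stalls at step 1 — #1 deq() → 45 has no legal effect
sample order #1, #3, #2, #4, #5 stalls at step 1 — #1 deq() → 45 has no legal effect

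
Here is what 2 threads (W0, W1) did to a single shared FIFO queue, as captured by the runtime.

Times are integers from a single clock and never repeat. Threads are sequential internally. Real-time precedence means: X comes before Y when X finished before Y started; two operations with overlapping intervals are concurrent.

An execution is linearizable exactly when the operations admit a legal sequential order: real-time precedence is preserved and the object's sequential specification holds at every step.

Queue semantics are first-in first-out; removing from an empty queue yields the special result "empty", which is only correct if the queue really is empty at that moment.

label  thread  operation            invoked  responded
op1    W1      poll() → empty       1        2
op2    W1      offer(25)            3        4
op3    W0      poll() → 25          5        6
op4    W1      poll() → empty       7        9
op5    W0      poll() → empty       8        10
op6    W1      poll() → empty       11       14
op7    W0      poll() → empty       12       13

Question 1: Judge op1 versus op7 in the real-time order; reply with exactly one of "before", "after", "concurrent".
before

op1 spans [1,2], op7 spans [12,13]
resp(op1)=2 < inv(op7)=12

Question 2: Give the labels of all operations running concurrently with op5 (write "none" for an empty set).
op4

op5 spans [8,10]; an op avoiding the whole window 8..10 is ordered, any other is concurrent
op1 [1,2]: before
op2 [3,4]: before
op3 [5,6]: before
op4 [7,9]: concurrent
op6 [11,14]: after
op7 [12,13]: after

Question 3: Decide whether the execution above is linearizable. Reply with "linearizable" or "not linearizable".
linearizable

a witness: op1, op2, op3, op4, op5, op6, op7
1. op1 poll() → empty, leaving queue <>
2. op2 offer(25), leaving queue <25>
3. op3 poll() → 25, leaving queue <>
4. op4 poll() → empty, leaving queue <>
5. op5 poll() → empty, leaving queue <>
6. op6 poll() → empty, leaving queue <>
7. op7 poll() → empty, leaving queue <>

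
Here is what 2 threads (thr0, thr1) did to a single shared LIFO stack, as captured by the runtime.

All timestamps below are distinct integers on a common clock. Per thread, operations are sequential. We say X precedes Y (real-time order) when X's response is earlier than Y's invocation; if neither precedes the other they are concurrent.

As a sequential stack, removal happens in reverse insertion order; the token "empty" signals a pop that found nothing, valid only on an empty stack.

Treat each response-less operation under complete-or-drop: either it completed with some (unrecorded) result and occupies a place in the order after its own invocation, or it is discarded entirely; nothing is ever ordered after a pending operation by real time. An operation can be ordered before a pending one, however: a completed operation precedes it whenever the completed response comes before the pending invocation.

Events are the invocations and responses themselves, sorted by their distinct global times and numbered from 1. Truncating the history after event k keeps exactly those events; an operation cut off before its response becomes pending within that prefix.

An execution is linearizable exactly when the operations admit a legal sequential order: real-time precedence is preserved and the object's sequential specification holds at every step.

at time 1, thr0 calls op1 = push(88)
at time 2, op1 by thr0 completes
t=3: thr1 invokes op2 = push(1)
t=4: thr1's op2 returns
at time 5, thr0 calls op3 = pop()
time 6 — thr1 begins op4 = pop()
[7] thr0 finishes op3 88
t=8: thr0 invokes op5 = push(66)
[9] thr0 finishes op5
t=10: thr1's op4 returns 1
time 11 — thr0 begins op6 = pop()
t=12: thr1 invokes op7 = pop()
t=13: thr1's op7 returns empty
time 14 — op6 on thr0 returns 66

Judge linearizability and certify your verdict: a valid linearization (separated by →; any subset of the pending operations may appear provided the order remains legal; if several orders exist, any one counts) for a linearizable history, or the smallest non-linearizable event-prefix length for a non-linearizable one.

linearizable — witness: op1 → op2 → op4 → op3 → op5 → op6 → op7

step 1: op1 push(88) — stack <88>
step 2: op2 push(1) — stack <88,1>
step 3: op4 pop() → 1 — stack <88>
step 4: op3 pop() → 88 — stack <>
step 5: op5 push(66) — stack <66>
step 6: op6 pop() → 66 — stack <>
step 7: op7 pop() → empty — stack <>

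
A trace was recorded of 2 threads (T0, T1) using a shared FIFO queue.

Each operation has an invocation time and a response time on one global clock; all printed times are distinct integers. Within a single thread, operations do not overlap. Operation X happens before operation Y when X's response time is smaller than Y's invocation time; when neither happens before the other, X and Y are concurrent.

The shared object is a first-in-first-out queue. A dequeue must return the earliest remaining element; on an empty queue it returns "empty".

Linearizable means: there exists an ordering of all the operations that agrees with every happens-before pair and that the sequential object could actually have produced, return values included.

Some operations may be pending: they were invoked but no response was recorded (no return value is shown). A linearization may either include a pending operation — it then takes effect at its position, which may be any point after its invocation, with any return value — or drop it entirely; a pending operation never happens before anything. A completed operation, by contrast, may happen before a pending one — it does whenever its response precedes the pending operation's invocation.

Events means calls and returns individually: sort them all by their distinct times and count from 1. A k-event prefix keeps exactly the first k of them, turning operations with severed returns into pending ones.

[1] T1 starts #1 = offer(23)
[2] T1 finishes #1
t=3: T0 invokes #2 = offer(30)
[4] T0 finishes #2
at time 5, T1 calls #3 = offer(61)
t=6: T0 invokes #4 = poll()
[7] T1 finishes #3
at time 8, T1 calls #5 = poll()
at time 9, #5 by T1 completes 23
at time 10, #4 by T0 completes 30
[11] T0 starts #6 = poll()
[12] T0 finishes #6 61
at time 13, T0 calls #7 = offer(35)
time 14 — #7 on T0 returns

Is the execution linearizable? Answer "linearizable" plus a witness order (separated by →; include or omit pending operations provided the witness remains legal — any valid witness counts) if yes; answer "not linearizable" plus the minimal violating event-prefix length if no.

after step 1 (#1 offer(23)): queue <23>
after step 2 (#2 offer(30)): queue <23,30>
after step 3 (#3 offer(61)): queue <23,30,61>
after step 4 (#5 poll() → 23): queue <30,61>
after step 5 (#4 poll() → 30): queue <61>
after step 6 (#6 poll() → 61): queue <>
after step 7 (#7 offer(35)): queue <35>

linearizable — witness: #1 → #2 → #3 → #5 → #4 → #6 → #7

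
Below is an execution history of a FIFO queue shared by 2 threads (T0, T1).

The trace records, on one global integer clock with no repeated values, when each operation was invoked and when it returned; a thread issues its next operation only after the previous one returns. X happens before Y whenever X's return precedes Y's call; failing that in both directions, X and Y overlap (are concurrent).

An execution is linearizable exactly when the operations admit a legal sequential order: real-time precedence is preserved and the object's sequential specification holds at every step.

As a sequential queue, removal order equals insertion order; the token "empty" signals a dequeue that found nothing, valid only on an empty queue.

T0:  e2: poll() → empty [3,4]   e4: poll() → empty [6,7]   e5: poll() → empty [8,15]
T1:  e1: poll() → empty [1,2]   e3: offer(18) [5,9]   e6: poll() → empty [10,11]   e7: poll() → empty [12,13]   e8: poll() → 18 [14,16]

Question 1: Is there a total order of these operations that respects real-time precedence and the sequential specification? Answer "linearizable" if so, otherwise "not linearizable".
not linearizable

through event 14 a valid linearization exists; event 15 (e5 responding at time 15) ends that
7 completed operations, 7 real-time-consistent orders — every FIFO queue replay fails
no escape via the 1 pending operation (e8): every completion choice fails
take e1, e2, e3, e4, e5, e6, e7 (pending dropped): step 4 already fails, because e4 poll() → empty cannot occur there
take e1, e2, e3, e4, e6, e5, e7 (pending dropped): step 4 already fails, because e4 poll() → empty cannot occur there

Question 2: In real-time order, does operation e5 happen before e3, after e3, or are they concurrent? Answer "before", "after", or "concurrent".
Answer: concurrent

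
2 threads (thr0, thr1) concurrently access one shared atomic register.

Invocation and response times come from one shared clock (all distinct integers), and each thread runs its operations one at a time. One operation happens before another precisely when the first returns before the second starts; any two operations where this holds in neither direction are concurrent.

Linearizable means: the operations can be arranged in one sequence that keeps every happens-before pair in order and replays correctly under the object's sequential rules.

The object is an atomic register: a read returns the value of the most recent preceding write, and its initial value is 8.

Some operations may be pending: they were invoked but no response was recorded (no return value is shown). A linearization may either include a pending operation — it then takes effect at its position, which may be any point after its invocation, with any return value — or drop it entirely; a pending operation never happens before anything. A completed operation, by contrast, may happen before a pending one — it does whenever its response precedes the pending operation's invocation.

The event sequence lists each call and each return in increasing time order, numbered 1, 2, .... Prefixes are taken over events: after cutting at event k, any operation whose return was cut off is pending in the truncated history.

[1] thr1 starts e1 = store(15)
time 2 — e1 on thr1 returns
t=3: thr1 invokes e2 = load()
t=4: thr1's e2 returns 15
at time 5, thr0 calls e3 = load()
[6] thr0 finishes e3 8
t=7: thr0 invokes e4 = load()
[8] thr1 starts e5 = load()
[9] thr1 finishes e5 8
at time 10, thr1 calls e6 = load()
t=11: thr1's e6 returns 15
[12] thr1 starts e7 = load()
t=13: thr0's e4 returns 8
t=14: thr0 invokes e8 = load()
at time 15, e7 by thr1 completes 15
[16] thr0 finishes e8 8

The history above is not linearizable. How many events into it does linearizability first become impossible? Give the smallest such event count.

6

events 1..5 are linearizable, e.g. via e1, e2:
1. e1 store(15), leaving value 15
2. e2 load() → 15, leaving value 15
with event 6 included (e3 responding at time 6), all real-time-consistent orders fail
for example e1, e2, e3 fails at step 3: e3 load() → 8 is not legal there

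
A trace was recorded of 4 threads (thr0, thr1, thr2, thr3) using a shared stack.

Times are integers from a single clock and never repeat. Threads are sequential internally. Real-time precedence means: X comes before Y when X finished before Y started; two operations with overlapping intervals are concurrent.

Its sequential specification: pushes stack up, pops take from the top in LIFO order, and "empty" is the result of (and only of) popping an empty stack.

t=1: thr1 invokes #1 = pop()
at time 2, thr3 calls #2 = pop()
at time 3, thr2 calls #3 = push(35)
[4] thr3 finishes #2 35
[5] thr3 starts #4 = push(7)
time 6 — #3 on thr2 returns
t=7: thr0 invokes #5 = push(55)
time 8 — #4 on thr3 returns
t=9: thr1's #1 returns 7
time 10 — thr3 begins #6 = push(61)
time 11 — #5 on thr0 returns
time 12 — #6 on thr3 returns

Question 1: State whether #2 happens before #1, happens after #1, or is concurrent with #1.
#2 spans [2,4], #1 spans [1,9]
the intervals overlap in both directions

concurrent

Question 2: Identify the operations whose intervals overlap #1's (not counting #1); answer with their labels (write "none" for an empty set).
#1 spans [1,9]: anything still running between times 1 and 9 counts as concurrent
#2 [2,4]: concurrent
#3 [3,6]: concurrent
#4 [5,8]: concurrent
#5 [7,11]: concurrent
#6 [10,12]: after

#2, #3, #4, #5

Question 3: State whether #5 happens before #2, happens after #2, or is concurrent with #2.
#5 spans [7,11], #2 spans [2,4]
resp(#2)=4 < inv(#5)=7

after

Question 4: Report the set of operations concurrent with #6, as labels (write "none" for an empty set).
#6 runs from 10 to 12; window-overlapping ops are concurrent
#1 [1,9]: before
#2 [2,4]: before
#3 [3,6]: before
#4 [5,8]: before
#5 [7,11]: concurrent

#5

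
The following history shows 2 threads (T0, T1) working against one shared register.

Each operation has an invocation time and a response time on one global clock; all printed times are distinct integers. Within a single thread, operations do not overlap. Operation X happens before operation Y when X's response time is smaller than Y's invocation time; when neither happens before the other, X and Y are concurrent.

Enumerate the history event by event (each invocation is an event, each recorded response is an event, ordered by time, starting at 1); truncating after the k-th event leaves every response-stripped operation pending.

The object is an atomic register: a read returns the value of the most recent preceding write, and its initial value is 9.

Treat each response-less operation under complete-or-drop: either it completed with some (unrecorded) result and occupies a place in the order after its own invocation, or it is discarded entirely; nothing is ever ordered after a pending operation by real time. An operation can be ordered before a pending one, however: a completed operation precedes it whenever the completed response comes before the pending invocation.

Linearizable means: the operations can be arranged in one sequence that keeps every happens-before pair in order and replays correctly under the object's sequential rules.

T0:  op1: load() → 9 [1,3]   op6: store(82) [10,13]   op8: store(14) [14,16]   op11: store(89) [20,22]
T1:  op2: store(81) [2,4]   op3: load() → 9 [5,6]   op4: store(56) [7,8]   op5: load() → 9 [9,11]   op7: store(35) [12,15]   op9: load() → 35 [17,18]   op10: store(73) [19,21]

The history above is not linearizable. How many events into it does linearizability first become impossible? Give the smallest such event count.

6

one valid order for events 1..5 is op1, op2:
1. op1 load() → 9, leaving value 9
2. op2 store(81), leaving value 81
adding event 6 (op3 responds at 6) leaves no legal real-time order
for example op1, op2, op3 fails at step 3: op3 load() → 9 is not legal there
for example op2, op1, op3 fails at step 2: op1 load() → 9 is not legal there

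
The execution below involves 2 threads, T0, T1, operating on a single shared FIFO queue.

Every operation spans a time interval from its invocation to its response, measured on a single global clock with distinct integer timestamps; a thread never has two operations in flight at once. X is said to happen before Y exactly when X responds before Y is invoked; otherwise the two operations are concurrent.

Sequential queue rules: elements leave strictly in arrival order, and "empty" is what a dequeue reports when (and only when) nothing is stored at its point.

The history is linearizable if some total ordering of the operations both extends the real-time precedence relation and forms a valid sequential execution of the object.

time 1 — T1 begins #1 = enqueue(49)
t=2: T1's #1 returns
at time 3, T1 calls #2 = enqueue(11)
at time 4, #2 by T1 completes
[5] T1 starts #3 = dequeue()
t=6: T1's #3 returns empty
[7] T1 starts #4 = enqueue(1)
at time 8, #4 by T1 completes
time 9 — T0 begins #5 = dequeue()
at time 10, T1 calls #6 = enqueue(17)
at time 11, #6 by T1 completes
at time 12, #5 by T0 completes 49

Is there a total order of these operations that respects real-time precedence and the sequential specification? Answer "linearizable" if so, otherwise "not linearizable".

not linearizable

cut after 5 events: linearizable; cut after 6 events (#3 responds, time 6): not linearizable
one real-time candidate order over the 3 completed operations — the FIFO queue replay rejects it
one such order, #1, #2, #3, breaks at step 3 where #3 dequeue() → empty is illegal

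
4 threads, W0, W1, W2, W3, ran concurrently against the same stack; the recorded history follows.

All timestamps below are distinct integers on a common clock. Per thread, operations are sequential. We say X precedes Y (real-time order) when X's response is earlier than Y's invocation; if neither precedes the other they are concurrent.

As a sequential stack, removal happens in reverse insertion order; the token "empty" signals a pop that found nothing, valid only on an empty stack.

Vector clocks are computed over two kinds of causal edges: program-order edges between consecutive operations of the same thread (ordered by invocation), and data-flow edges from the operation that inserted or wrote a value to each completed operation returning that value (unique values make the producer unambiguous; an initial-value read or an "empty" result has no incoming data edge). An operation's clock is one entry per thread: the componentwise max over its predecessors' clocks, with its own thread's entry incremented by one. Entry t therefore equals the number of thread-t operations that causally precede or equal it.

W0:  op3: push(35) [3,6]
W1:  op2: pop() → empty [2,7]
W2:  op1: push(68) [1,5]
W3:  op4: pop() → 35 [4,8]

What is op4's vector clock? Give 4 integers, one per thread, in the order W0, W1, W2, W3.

op1, invoked 1, has no incoming edges; only W2's bump applies → (0, 0, 1, 0)
op2, invoked 2, has no incoming edges; only W1's bump applies → (0, 1, 0, 0)
op3, invoked 3, has no incoming edges; only W0's bump applies → (1, 0, 0, 0)
op4 (invocation 4): componentwise max over VC(op3)=(1, 0, 0, 0), +1 at W3, giving (1, 0, 0, 1)
target: VC(op4) = (1, 0, 0, 1)

(1, 0, 0, 1)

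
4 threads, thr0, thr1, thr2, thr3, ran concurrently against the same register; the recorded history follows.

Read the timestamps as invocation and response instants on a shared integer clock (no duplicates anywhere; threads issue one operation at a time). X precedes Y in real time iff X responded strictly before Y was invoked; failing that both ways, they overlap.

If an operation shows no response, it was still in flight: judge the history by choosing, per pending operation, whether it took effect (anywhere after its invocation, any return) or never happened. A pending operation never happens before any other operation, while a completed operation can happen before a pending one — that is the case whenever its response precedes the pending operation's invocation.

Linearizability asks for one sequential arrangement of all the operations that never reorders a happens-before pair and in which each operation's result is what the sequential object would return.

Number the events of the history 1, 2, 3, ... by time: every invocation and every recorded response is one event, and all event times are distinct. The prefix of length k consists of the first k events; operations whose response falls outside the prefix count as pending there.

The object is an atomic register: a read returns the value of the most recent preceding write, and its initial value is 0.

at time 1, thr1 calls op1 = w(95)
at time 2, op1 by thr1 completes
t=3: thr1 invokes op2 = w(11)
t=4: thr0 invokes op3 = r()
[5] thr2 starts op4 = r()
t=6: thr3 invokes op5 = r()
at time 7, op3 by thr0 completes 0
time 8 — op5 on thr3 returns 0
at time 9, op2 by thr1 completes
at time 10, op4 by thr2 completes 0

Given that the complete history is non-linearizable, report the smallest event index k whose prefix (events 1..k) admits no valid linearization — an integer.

events 1..6 are linearizable, e.g. via op1:
1. op1 w(95), leaving value 95
at event 7 (op3's time-7 response) nothing linearizes any more
every completion of the 3 pending operations (op2, op4, op5) was checked; none linearizes
e.g. op1, op3 (pending dropped): illegal at step 2, since op3 r() → 0 cannot apply there

7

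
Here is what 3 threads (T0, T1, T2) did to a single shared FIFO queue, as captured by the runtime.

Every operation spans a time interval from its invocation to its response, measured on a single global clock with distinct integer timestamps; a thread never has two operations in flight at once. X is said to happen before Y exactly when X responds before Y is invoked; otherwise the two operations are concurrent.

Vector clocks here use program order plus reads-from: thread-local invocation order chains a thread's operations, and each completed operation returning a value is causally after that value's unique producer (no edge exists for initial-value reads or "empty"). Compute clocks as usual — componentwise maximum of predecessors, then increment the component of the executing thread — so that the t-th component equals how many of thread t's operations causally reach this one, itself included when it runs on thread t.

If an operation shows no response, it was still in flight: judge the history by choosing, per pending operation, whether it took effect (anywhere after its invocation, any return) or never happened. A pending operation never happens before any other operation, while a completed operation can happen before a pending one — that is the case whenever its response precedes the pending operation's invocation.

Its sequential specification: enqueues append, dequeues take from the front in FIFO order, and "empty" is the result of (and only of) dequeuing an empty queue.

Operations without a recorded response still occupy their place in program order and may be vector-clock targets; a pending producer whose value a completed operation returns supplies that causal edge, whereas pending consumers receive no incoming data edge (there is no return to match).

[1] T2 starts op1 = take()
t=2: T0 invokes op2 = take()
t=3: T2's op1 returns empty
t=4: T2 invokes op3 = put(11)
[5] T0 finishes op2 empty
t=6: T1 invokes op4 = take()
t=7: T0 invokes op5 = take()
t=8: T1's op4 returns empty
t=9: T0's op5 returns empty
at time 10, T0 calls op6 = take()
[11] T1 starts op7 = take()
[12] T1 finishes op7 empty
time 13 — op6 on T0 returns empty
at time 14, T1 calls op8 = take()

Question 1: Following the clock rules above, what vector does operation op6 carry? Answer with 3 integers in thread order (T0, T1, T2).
root op op1, invoked 1: fresh clock plus T2's own tick → (0, 0, 1)
root op op4, invoked 6: fresh clock plus T1's own tick → (0, 1, 0)
root op op2, invoked 2: fresh clock plus T0's own tick → (1, 0, 0)
invoked at 4, op3 merges VC(op1)=(0, 0, 1) and bumps T2's slot → (0, 0, 2)
invoked at 11, op7 merges VC(op4)=(0, 1, 0) and bumps T1's slot → (0, 2, 0)
invoked at 7, op5 merges VC(op2)=(1, 0, 0) and bumps T0's slot → (2, 0, 0)
invoked at 14, op8 merges VC(op7)=(0, 2, 0) and bumps T1's slot → (0, 3, 0)
invoked at 10, op6 merges VC(op5)=(2, 0, 0) and bumps T0's slot → (3, 0, 0)
target: VC(op6) = (3, 0, 0)

(3, 0, 0)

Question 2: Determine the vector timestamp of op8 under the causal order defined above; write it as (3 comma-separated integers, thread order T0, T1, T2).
invoked at 1, op1 has no predecessors; its own T2 bump gives (0, 0, 1)
invoked at 6, op4 has no predecessors; its own T1 bump gives (0, 1, 0)
invoked at 2, op2 has no predecessors; its own T0 bump gives (1, 0, 0)
VC(op3, invoked at 4): max of VC(op1)=(0, 0, 1), then +1 on thread T2 → (0, 0, 2)
VC(op7, invoked at 11): max of VC(op4)=(0, 1, 0), then +1 on thread T1 → (0, 2, 0)
VC(op5, invoked at 7): max of VC(op2)=(1, 0, 0), then +1 on thread T0 → (2, 0, 0)
VC(op8, invoked at 14): max of VC(op7)=(0, 2, 0), then +1 on thread T1 → (0, 3, 0)
VC(op6, invoked at 10): max of VC(op5)=(2, 0, 0), then +1 on thread T0 → (3, 0, 0)
target: VC(op8) = (0, 3, 0)

(0, 3, 0)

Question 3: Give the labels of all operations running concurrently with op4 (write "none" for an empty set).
overlap test against op4 [6,8]: concurrent iff the interval meets 6..8
op1 [1,3]: before
op2 [2,5]: before
op3 [4,…): concurrent
op5 [7,9]: concurrent
op6 [10,13]: after
op7 [11,12]: after
op8 [14,…): after

op3, op5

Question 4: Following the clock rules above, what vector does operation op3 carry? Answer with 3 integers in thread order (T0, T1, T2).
op1, invoked 1, has no incoming edges; only T2's bump applies → (0, 0, 1)
op4, invoked 6, has no incoming edges; only T1's bump applies → (0, 1, 0)
op2, invoked 2, has no incoming edges; only T0's bump applies → (1, 0, 0)
op3, invoked 4, takes VC(op1)=(0, 0, 1) under max, adds 1 for T2 → (0, 0, 2)
op7, invoked 11, takes VC(op4)=(0, 1, 0) under max, adds 1 for T1 → (0, 2, 0)
op5, invoked 7, takes VC(op2)=(1, 0, 0) under max, adds 1 for T0 → (2, 0, 0)
op8, invoked 14, takes VC(op7)=(0, 2, 0) under max, adds 1 for T1 → (0, 3, 0)
op6, invoked 10, takes VC(op5)=(2, 0, 0) under max, adds 1 for T0 → (3, 0, 0)
target: VC(op3) = (0, 0, 2)

(0, 0, 2)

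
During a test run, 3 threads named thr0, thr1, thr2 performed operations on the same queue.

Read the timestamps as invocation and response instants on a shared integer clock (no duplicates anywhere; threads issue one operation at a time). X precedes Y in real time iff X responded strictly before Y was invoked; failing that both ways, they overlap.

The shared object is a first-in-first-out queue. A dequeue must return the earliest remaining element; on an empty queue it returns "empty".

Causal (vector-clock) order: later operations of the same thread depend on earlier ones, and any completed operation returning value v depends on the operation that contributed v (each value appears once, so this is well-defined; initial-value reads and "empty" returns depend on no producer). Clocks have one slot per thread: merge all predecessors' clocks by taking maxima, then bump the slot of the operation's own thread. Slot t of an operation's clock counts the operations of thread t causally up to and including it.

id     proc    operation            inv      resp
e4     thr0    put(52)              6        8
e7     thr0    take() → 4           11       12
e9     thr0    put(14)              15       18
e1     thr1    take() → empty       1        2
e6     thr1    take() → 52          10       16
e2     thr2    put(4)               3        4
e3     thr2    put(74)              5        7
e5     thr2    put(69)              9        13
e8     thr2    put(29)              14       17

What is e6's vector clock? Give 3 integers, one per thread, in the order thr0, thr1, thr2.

(1, 2, 0)

invoked at 3, e2 has no predecessors; its own thr2 bump gives (0, 0, 1)
invoked at 1, e1 has no predecessors; its own thr1 bump gives (0, 1, 0)
invoked at 6, e4 has no predecessors; its own thr0 bump gives (1, 0, 0)
VC(e3, invoked at 5): max of VC(e2)=(0, 0, 1), then +1 on thread thr2 → (0, 0, 2)
VC(e5, invoked at 9): max of VC(e3)=(0, 0, 2), then +1 on thread thr2 → (0, 0, 3)
VC(e6, invoked at 10): max of VC(e1)=(0, 1, 0), VC(e4)=(1, 0, 0), then +1 on thread thr1 → (1, 2, 0)
VC(e7, invoked at 11): max of VC(e2)=(0, 0, 1), VC(e4)=(1, 0, 0), then +1 on thread thr0 → (2, 0, 1)
VC(e8, invoked at 14): max of VC(e5)=(0, 0, 3), then +1 on thread thr2 → (0, 0, 4)
VC(e9, invoked at 15): max of VC(e7)=(2, 0, 1), then +1 on thread thr0 → (3, 0, 1)
target: VC(e6) = (1, 2, 0)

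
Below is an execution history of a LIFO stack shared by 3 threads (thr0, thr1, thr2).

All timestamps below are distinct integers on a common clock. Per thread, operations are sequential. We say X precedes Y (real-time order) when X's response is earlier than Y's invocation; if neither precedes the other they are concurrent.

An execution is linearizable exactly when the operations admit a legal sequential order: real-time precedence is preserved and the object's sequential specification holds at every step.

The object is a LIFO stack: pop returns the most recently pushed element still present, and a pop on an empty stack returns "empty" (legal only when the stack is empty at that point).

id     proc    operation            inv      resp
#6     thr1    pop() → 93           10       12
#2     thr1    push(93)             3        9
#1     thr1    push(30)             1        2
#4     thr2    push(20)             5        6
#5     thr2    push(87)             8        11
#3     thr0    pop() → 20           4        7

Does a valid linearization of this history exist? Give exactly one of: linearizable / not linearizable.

linearizable

a witness: #1, #2, #4, #3, #6, #5
1. #1 push(30), leaving stack <30>
2. #2 push(93), leaving stack <30,93>
3. #4 push(20), leaving stack <30,93,20>
4. #3 pop() → 20, leaving stack <30,93>
5. #6 pop() → 93, leaving stack <30>
6. #5 push(87), leaving stack <30,87>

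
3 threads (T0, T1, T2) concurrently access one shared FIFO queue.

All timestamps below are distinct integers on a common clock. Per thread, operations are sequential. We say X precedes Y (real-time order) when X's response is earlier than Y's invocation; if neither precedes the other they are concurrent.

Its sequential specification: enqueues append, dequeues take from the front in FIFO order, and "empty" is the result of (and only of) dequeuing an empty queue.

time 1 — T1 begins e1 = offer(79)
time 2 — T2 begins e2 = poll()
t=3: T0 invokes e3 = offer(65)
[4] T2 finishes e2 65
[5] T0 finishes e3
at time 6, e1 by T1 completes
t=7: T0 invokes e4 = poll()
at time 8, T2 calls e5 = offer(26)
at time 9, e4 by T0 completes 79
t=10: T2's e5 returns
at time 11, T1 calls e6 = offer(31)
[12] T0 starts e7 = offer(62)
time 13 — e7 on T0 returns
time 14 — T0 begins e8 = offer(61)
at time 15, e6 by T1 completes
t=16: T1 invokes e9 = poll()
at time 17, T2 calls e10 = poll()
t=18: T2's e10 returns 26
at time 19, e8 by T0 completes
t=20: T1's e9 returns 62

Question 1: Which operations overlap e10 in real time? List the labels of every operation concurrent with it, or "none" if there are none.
e10 runs from 17 to 18; window-overlapping ops are concurrent
e1 [1,6]: before
e2 [2,4]: before
e3 [3,5]: before
e4 [7,9]: before
e5 [8,10]: before
e6 [11,15]: before
e7 [12,13]: before
e8 [14,19]: concurrent
e9 [16,20]: concurrent

e8, e9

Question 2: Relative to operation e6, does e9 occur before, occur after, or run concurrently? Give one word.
e9 spans [16,20], e6 spans [11,15]
resp(e6)=15 < inv(e9)=16

after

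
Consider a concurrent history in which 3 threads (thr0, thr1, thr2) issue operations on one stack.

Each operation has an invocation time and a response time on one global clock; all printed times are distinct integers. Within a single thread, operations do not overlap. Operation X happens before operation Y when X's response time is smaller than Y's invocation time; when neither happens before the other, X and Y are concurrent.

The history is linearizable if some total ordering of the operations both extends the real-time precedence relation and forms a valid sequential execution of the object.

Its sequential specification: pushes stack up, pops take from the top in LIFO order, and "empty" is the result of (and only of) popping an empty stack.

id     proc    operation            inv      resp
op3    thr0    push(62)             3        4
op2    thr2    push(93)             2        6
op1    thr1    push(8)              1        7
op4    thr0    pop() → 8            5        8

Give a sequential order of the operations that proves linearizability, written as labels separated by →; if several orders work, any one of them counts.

1. op2 push(93), leaving stack <93>
2. op3 push(62), leaving stack <93,62>
3. op1 push(8), leaving stack <93,62,8>
4. op4 pop() → 8, leaving stack <93,62>

op2 → op3 → op1 → op4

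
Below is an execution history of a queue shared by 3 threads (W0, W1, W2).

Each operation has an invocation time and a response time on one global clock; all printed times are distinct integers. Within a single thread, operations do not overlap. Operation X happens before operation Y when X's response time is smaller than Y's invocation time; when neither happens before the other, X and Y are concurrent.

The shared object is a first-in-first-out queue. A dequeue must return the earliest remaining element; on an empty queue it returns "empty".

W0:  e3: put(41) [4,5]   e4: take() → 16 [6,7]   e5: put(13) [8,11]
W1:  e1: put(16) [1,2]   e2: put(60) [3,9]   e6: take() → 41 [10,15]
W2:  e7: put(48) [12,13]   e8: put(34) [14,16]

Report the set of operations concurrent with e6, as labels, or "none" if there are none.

e6 runs from 10 to 15; window-overlapping ops are concurrent
e1 [1,2]: before
e2 [3,9]: before
e3 [4,5]: before
e4 [6,7]: before
e5 [8,11]: concurrent
e7 [12,13]: concurrent
e8 [14,16]: concurrent

e5, e7, e8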